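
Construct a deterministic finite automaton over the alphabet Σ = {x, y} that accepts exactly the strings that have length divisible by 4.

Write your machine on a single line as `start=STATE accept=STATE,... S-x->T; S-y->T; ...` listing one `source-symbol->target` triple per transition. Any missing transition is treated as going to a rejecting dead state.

Count input length modulo 4: every symbol advances one step around the cycle A → B → C → D → A. Accept at A.
A 4-state machine:
       x  y 
>* A   B  B 
   B   C  C 
   C   D  D 
   D   A  A 
(> = start, * = accepting)

start=A; accept=A; A-x->B; A-y->B; B-x->C; B-y->C; C-x->D; C-y->D; D-x->A; D-y->A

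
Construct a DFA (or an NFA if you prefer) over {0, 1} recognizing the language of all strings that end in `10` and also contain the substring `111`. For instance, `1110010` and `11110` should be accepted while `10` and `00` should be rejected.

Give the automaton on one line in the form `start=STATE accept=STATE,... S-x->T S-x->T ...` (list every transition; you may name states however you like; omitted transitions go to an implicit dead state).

Build one automaton per condition and run them in lockstep. The first has 3 states tracking how much of the suffix `10` has currently been matched; the second has 4 states tracking whether and how much of `111` has been seen. A product state is a pair (one from each), accepting exactly when both do. Equivalent product states are then merged.
6 states suffice.
        0   1  
>  s0   s0  s1 
   s1   s0  s2 
   s2   s0  s3 
   s3   s4  s3 
 * s4   s5  s3 
   s5   s5  s3 
(> = start, * = accepting)

start=s0 accept=s4 s0-0->s0 s0-1->s1 s1-0->s0 s1-1->s2 s2-0->s0 s2-1->s3 s3-0->s4 s3-1->s3 s4-0->s5 s4-1->s3 s5-0->s5 s5-1->s3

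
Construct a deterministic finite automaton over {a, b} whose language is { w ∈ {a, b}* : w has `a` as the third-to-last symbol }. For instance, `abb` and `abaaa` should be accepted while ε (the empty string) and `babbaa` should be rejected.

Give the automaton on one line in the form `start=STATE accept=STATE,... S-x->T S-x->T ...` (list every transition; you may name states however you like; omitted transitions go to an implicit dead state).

A DFA must remember the last 3 symbols (since which symbol is third-to-last isn't known until the input ends). Use one state per possible window of the last ≤3 symbols; accept from those whose window starts with `a`.
With 15 states:
          a    b  
>  q0     q1   q2 
   q1     q3   q4 
   q2     q5   q6 
   q3     q7   q8 
   q4     q9  q10 
   q5    q11  q12 
   q6    q13  q14 
 * q7     q7   q8 
 * q8     q9  q10 
 * q9    q11  q12 
 * q10   q13  q14 
   q11    q7   q8 
   q12    q9  q10 
   q13   q11  q12 
   q14   q13  q14 
(> = start, * = accepting)

start=q0 accept=q7,q8,q9,q10 q0-a->q1 q0-b->q2 q1-a->q3 q1-b->q4 q2-a->q5 q2-b->q6 q3-a->q7 q3-b->q8 q4-a->q9 q4-b->q10 q5-a->q11 q5-b->q12 q6-a->q13 q6-b->q14 q7-a->q7 q7-b->q8 q8-a->q9 q8-b->q10 q9-a->q11 q9-b->q12 q10-a->q13 q10-b->q14 q11-a->q7 q11-b->q8 q12-a->q9 q12-b->q10 q13-a->q11 q13-b->q12 q14-a->q13 q14-b->q14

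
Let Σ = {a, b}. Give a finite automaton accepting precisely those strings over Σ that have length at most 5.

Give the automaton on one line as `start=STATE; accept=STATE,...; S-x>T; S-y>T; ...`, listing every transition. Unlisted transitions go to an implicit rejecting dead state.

Count input length up to 6: every symbol moves from q0 toward q6, which means 'more than 5' and absorbs. Accept from {q0, q1, q2, q3, q4, q5}.
A 7-state machine:
        a   b  
>* q0   q1  q1 
 * q1   q2  q2 
 * q2   q3  q3 
 * q3   q4  q4 
 * q4   q5  q5 
 * q5   q6  q6 
   q6   q6  q6 
(> = start, * = accepting)

start=q0; accept=q0,q1,q2,q3,q4,q5; q0-a>q1; q0-b>q1; q1-a>q2; q1-b>q2; q2-a>q3; q2-b>q3; q3-a>q4; q3-b>q4; q4-a>q5; q4-b>q5; q5-a>q6; q5-b>q6; q6-a>q6; q6-b>q6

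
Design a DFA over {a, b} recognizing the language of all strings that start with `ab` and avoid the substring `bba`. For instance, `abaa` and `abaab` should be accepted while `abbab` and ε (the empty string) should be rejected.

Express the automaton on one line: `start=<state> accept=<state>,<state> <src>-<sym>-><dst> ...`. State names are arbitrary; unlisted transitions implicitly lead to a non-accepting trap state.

start=S0 accept=S4,S6,S7 S0-a->S1 S0-b->S2 S1-a->S3 S1-b->S4 S2-a->S3 S2-b->S5 S3-a->S3 S3-b->S2 S4-a->S6 S4-b->S7 S5-a->S8 S5-b->S5 S6-a->S6 S6-b->S4 S7-a->S9 S7-b->S7 S8-a->S8 S8-b->S8 S9-a->S9 S9-b->S9

Build one automaton per condition and run them in lockstep. The first has 4 states tracking whether the input so far still matches the prefix `ab`; the second has 4 states tracking partial matches of the forbidden pattern `bba`. A product state is a pair (one from each), accepting exactly when both do.
With 10 states:
        a   b  
>  S0   S1  S2 
   S1   S3  S4 
   S2   S3  S5 
   S3   S3  S2 
 * S4   S6  S7 
   S5   S8  S5 
 * S6   S6  S4 
 * S7   S9  S7 
   S8   S8  S8 
   S9   S9  S9 
(> = start, * = accepting)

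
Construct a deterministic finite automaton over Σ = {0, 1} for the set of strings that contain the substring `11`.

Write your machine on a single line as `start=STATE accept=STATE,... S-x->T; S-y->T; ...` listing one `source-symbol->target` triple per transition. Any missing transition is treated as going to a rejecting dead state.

Track how much of `11` has been matched so far: state A is no progress, C is the absorbing accept state reached once `11` has occurred. Intermediate states record partial matches; on a mismatch, fall back to the longest reusable overlap.
With 3 states:
       0  1 
>  A   A  B 
   B   A  C 
 * C   C  C 
(> = start, * = accepting)

start=A; accept=C; A-0->A; A-1->B; B-0->A; B-1->C; C-0->C; C-1->C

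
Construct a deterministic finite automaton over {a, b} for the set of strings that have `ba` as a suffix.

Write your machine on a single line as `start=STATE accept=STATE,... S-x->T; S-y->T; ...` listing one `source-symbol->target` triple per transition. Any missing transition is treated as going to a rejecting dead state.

start=q0; accept=q2; q0-a->q0; q0-b->q1; q1-a->q2; q1-b->q1; q2-a->q0; q2-b->q1

Remember how much of `ba` the current input suffix matches. State q0 means no match yet; q1 means the last symbol is `b`; q2 means the last 2 symbols are `ba`. Only q2 accepts. On a mismatch, fall back to the longest proper suffix that is still a prefix of `ba`.
3 states suffice.
        a   b  
>  q0   q0  q1 
   q1   q2  q1 
 * q2   q0  q1 
(> = start, * = accepting)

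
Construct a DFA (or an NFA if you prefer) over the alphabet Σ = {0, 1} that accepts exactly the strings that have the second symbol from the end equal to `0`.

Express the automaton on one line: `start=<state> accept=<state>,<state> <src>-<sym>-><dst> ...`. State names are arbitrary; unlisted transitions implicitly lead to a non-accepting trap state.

start=s0 accept=s3,s4 s0-0->s1 s0-1->s2 s1-0->s3 s1-1->s4 s2-0->s5 s2-1->s6 s3-0->s3 s3-1->s4 s4-0->s5 s4-1->s6 s5-0->s3 s5-1->s4 s6-0->s5 s6-1->s6

Because acceptance depends on a position counted from the end, the machine has to buffer the most recent 2 symbols. Make each state the string of the last up-to-2 symbols read; on input `x` shift the window left and append `x`. Accept when the buffered window has length 2 and begins with `0`.
7 states suffice.
        0   1  
>  s0   s1  s2 
   s1   s3  s4 
   s2   s5  s6 
 * s3   s3  s4 
 * s4   s5  s6 
   s5   s3  s4 
   s6   s5  s6 
(> = start, * = accepting)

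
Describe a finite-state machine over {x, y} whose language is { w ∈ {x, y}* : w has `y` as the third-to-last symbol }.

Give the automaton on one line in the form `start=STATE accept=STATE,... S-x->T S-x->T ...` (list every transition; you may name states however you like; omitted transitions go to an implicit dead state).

Because acceptance depends on a position counted from the end, the machine has to buffer the most recent 3 symbols. Make each state the string of the last up-to-3 symbols read; on input `x` shift the window left and append `x`. Accept when the buffered window has length 3 and begins with `y`.
15 states suffice.
          x    y  
>  S0     S1   S2 
   S1     S3   S4 
   S2     S5   S6 
   S3     S7   S8 
   S4     S9  S10 
   S5    S11  S12 
   S6    S13  S14 
   S7     S7   S8 
   S8     S9  S10 
   S9    S11  S12 
   S10   S13  S14 
 * S11    S7   S8 
 * S12    S9  S10 
 * S13   S11  S12 
 * S14   S13  S14 
(> = start, * = accepting)

start=S0 accept=S11,S12,S13,S14 S0-x->S1 S0-y->S2 S1-x->S3 S1-y->S4 S2-x->S5 S2-y->S6 S3-x->S7 S3-y->S8 S4-x->S9 S4-y->S10 S5-x->S11 S5-y->S12 S6-x->S13 S6-y->S14 S7-x->S7 S7-y->S8 S8-x->S9 S8-y->S10 S9-x->S11 S9-y->S12 S10-x->S13 S10-y->S14 S11-x->S7 S11-y->S8 S12-x->S9 S12-y->S10 S13-x->S11 S13-y->S12 S14-x->S13 S14-y->S14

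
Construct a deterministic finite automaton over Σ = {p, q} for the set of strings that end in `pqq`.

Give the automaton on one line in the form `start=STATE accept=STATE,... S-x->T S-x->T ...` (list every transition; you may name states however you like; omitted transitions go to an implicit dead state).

Let each state record the length of the longest suffix of the input read so far that is also a prefix of `pqq`. B means the last symbol is `p`; C means the last 2 symbols are `pq`; D means the last 3 symbols are `pqq`. Accept only at D, where the string currently ends in `pqq`.
       p  q 
>  A   B  A 
   B   B  C 
   C   B  D 
 * D   B  A 
(> = start, * = accepting)

start=A accept=D A-p->B A-q->A B-p->B B-q->C C-p->B C-q->D D-p->B D-q->A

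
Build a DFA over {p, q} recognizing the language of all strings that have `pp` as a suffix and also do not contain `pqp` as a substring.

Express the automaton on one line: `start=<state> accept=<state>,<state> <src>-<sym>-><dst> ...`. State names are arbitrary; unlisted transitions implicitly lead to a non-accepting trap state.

start=s0 accept=s2 s0-p->s1 s0-q->s0 s1-p->s2 s1-q->s3 s2-p->s2 s2-q->s3 s3-p->s4 s3-q->s0 s4-p->s5 s4-q->s6 s5-p->s5 s5-q->s6 s6-p->s4 s6-q->s6

Run two small machines in parallel and take their product. One (3 states) tracks how much of the suffix `pp` has currently been matched; the other (4 states) tracks partial matches of the forbidden pattern `pqp`. Each combined state is a pair, one component from each; accept when both components accept.
        p   q  
>  s0   s1  s0 
   s1   s2  s3 
 * s2   s2  s3 
   s3   s4  s0 
   s4   s5  s6 
   s5   s5  s6 
   s6   s4  s6 
(> = start, * = accepting)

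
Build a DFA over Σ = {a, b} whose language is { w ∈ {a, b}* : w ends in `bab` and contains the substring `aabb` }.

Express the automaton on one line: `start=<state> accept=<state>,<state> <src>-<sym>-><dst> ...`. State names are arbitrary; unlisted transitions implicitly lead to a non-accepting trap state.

Run two small machines in parallel and take their product. The first has 4 states tracking how much of the suffix `bab` has currently been matched; the second has 5 states tracking whether and how much of `aabb` has been seen. A product state is a pair (one from each), accepting exactly when both do. Minimizing collapses redundant product states.
        a   b  
>  S0   S1  S0 
   S1   S2  S0 
   S2   S2  S3 
   S3   S1  S4 
   S4   S5  S4 
   S5   S6  S7 
   S6   S6  S4 
 * S7   S5  S4 
(> = start, * = accepting)

start=S0 accept=S7 S0-a->S1 S0-b->S0 S1-a->S2 S1-b->S0 S2-a->S2 S2-b->S3 S3-a->S1 S3-b->S4 S4-a->S5 S4-b->S4 S5-a->S6 S5-b->S7 S6-a->S6 S6-b->S4 S7-a->S5 S7-b->S4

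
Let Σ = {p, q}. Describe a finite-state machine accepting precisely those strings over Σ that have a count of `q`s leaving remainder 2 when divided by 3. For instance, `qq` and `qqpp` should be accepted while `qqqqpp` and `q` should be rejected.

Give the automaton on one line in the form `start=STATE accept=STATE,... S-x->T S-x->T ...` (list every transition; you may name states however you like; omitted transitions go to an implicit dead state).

start=A accept=C A-p->A A-q->B B-p->B B-q->C C-p->C C-q->A

The only thing that matters is how many `q`s have appeared, reduced mod 3. Use one state per residue: A for 0, …, C for 2. Reading `q` moves to the next residue; anything else stays put. C is accepting.
With 3 states:
       p  q 
>  A   A  B 
   B   B  C 
 * C   C  A 
(> = start, * = accepting)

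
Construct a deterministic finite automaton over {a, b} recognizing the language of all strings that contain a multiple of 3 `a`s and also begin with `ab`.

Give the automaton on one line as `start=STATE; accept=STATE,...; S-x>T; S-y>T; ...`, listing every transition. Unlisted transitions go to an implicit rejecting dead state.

Run two small machines in parallel and take their product. The first has 3 states tracking the count of `a`s modulo 3; the second has 4 states tracking whether the input so far still matches the prefix `ab`. A product state is a pair (one from each), accepting exactly when both do. Equivalent product states are then merged.
With 6 states:
        a   b  
>  q0   q1  q2 
   q1   q2  q3 
   q2   q2  q2 
   q3   q4  q3 
   q4   q5  q4 
 * q5   q3  q5 
(> = start, * = accepting)

start=q0; accept=q5; q0-a>q1; q0-b>q2; q1-a>q2; q1-b>q3; q2-a>q2; q2-b>q2; q3-a>q4; q3-b>q3; q4-a>q5; q4-b>q4; q5-a>q3; q5-b>q5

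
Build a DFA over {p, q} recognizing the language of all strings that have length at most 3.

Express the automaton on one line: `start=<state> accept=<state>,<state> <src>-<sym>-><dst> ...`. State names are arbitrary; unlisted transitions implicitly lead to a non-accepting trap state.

start=s0 accept=s0,s1,s2,s3 s0-p->s1 s0-q->s1 s1-p->s2 s1-q->s2 s2-p->s3 s2-q->s3 s3-p->s4 s3-q->s4 s4-p->s4 s4-q->s4

We only need to distinguish lengths 0, 1, …, 3, and '>3'. Chain s0 → s1 → s2 → s3 → s4 on every symbol, with s4 looping. Accepting states: {s0, s1, s2, s3}.
        p   q  
>* s0   s1  s1 
 * s1   s2  s2 
 * s2   s3  s3 
 * s3   s4  s4 
   s4   s4  s4 
(> = start, * = accepting)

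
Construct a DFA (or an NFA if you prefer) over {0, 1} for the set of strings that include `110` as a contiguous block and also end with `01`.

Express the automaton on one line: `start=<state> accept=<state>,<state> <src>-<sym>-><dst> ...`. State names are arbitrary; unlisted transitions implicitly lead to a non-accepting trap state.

Handle the two conditions separately and then intersect. One (4 states) tracks whether and how much of `110` has been seen; the other (3 states) tracks how much of the suffix `01` has currently been matched. Each combined state is a pair, one component from each; accept when both components accept. Minimizing collapses redundant product states.
A 5-state machine:
        0   1  
>  S0   S0  S1 
   S1   S0  S2 
   S2   S3  S2 
   S3   S3  S4 
 * S4   S3  S2 
(> = start, * = accepting)

start=S0 accept=S4 S0-0->S0 S0-1->S1 S1-0->S0 S1-1->S2 S2-0->S3 S2-1->S2 S3-0->S3 S3-1->S4 S4-0->S3 S4-1->S2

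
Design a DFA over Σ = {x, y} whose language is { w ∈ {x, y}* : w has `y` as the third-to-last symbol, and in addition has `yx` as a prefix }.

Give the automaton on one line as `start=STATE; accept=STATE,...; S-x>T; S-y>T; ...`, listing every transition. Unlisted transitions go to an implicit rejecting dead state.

start=q0; accept=q11,q12,q21,q22; q0-x>q1; q0-y>q2; q1-x>q3; q1-y>q4; q2-x>q5; q2-y>q6; q3-x>q7; q3-y>q8; q4-x>q9; q4-y>q10; q5-x>q11; q5-y>q12; q6-x>q13; q6-y>q14; q7-x>q7; q7-y>q8; q8-x>q9; q8-y>q10; q9-x>q15; q9-y>q16; q10-x>q13; q10-y>q14; q11-x>q17; q11-y>q18; q12-x>q19; q12-y>q20; q13-x>q15; q13-y>q16; q14-x>q13; q14-y>q14; q15-x>q7; q15-y>q8; q16-x>q9; q16-y>q10; q17-x>q17; q17-y>q18; q18-x>q19; q18-y>q20; q19-x>q11; q19-y>q12; q20-x>q21; q20-y>q22; q21-x>q11; q21-y>q12; q22-x>q21; q22-y>q22

Handle the two conditions separately and then intersect. One (15 states) tracks the last 3 symbols read; the other (4 states) tracks whether the input so far still matches the prefix `yx`. Each combined state is a pair, one component from each; accept when both components accept.
23 states suffice.
          x    y  
>  q0     q1   q2 
   q1     q3   q4 
   q2     q5   q6 
   q3     q7   q8 
   q4     q9  q10 
   q5    q11  q12 
   q6    q13  q14 
   q7     q7   q8 
   q8     q9  q10 
   q9    q15  q16 
   q10   q13  q14 
 * q11   q17  q18 
 * q12   q19  q20 
   q13   q15  q16 
   q14   q13  q14 
   q15    q7   q8 
   q16    q9  q10 
   q17   q17  q18 
   q18   q19  q20 
   q19   q11  q12 
   q20   q21  q22 
 * q21   q11  q12 
 * q22   q21  q22 
(> = start, * = accepting)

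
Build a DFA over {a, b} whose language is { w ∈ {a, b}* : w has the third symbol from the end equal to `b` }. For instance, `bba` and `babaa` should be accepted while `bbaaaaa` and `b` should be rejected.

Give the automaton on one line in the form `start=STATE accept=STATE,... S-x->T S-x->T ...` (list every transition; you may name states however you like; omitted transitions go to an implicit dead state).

start=q0 accept=q11,q12,q13,q14 q0-a->q1 q0-b->q2 q1-a->q3 q1-b->q4 q2-a->q5 q2-b->q6 q3-a->q7 q3-b->q8 q4-a->q9 q4-b->q10 q5-a->q11 q5-b->q12 q6-a->q13 q6-b->q14 q7-a->q7 q7-b->q8 q8-a->q9 q8-b->q10 q9-a->q11 q9-b->q12 q10-a->q13 q10-b->q14 q11-a->q7 q11-b->q8 q12-a->q9 q12-b->q10 q13-a->q11 q13-b->q12 q14-a->q13 q14-b->q14

A DFA must remember the last 3 symbols (since which symbol is third-to-last isn't known until the input ends). Use one state per possible window of the last ≤3 symbols; accept from those whose window starts with `b`.
With 15 states:
          a    b  
>  q0     q1   q2 
   q1     q3   q4 
   q2     q5   q6 
   q3     q7   q8 
   q4     q9  q10 
   q5    q11  q12 
   q6    q13  q14 
   q7     q7   q8 
   q8     q9  q10 
   q9    q11  q12 
   q10   q13  q14 
 * q11    q7   q8 
 * q12    q9  q10 
 * q13   q11  q12 
 * q14   q13  q14 
(> = start, * = accepting)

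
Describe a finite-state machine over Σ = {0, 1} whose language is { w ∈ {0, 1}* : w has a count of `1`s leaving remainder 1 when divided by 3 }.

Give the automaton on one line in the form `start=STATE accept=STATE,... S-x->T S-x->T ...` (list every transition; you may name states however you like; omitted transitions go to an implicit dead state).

start=q0 accept=q1 q0-0->q0 q0-1->q1 q1-0->q1 q1-1->q2 q2-0->q2 q2-1->q0

The only thing that matters is how many `1`s have appeared, reduced mod 3. Use one state per residue: q0 for 0, …, q2 for 2. Reading `1` moves to the next residue; anything else stays put. q1 is accepting.
With 3 states:
        0   1  
>  q0   q0  q1 
 * q1   q1  q2 
   q2   q2  q0 
(> = start, * = accepting)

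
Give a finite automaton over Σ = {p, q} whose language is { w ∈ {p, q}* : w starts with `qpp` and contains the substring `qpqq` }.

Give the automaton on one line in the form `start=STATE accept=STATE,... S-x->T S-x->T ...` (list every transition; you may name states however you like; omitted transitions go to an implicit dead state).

start=s0 accept=s12 s0-p->s1 s0-q->s2 s1-p->s1 s1-q->s3 s2-p->s4 s2-q->s3 s3-p->s5 s3-q->s3 s4-p->s6 s4-q->s7 s5-p->s1 s5-q->s7 s6-p->s6 s6-q->s8 s7-p->s5 s7-q->s9 s8-p->s10 s8-q->s8 s9-p->s9 s9-q->s9 s10-p->s6 s10-q->s11 s11-p->s10 s11-q->s12 s12-p->s12 s12-q->s12

Build one automaton per condition and run them in lockstep. The first has 5 states tracking whether the input so far still matches the prefix `qpp`; the second has 5 states tracking whether and how much of `qpqq` has been seen. A product state is a pair (one from each), accepting exactly when both do.
          p    q  
>  s0     s1   s2 
   s1     s1   s3 
   s2     s4   s3 
   s3     s5   s3 
   s4     s6   s7 
   s5     s1   s7 
   s6     s6   s8 
   s7     s5   s9 
   s8    s10   s8 
   s9     s9   s9 
   s10    s6  s11 
   s11   s10  s12 
 * s12   s12  s12 
(> = start, * = accepting)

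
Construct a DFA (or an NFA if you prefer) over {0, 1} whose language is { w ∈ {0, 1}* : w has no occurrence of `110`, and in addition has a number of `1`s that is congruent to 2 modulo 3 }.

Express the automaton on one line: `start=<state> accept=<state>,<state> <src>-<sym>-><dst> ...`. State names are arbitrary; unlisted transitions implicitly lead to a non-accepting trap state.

Run two small machines in parallel and take their product. The first has 4 states tracking partial matches of the forbidden pattern `110`; the second has 3 states tracking the count of `1`s modulo 3. A product state is a pair (one from each), accepting exactly when both do. After merging equivalent states the machine shrinks.
With 10 states:
        0   1  
>  S0   S0  S1 
   S1   S2  S3 
   S2   S2  S4 
 * S3   S5  S6 
 * S4   S7  S6 
   S5   S5  S5 
   S6   S5  S8 
 * S7   S7  S9 
   S8   S5  S3 
   S9   S0  S8 
(> = start, * = accepting)

start=S0 accept=S3,S4,S7 S0-0->S0 S0-1->S1 S1-0->S2 S1-1->S3 S2-0->S2 S2-1->S4 S3-0->S5 S3-1->S6 S4-0->S7 S4-1->S6 S5-0->S5 S5-1->S5 S6-0->S5 S6-1->S8 S7-0->S7 S7-1->S9 S8-0->S5 S8-1->S3 S9-0->S0 S9-1->S8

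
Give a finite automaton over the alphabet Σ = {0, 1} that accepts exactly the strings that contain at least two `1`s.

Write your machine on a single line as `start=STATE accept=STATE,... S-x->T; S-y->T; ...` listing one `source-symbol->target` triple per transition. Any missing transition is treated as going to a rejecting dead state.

Only the number of `1`s matters, and only up to 3. Make a chain A → B → C → D advanced by each `1` (with D absorbing); every other symbol self-loops. The accepting set is {C, D}.
       0  1 
>  A   A  B 
   B   B  C 
 * C   C  D 
 * D   D  D 
(> = start, * = accepting)

start=A; accept=C,D; A-0->A; A-1->B; B-0->B; B-1->C; C-0->C; C-1->D; D-0->D; D-1->D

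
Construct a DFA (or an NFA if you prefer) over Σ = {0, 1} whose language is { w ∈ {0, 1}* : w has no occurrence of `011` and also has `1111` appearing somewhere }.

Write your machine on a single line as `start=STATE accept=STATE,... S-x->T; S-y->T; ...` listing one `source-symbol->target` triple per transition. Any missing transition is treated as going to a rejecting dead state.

Handle the two conditions separately and then intersect. The first has 4 states tracking partial matches of the forbidden pattern `011`; the second has 5 states tracking whether and how much of `1111` has been seen. A product state is a pair (one from each), accepting exactly when both do.
       0  1 
>  A   B  C 
   B   B  D 
   C   B  E 
   D   B  F 
   E   B  G 
   F   H  I 
   G   B  J 
   H   H  K 
   I   H  L 
 * J   M  J 
   K   H  F 
   L   L  L 
 * M   M  N 
 * N   M  L 
(> = start, * = accepting)

start=A; accept=J,M,N; A-0->B; A-1->C; B-0->B; B-1->D; C-0->B; C-1->E; D-0->B; D-1->F; E-0->B; E-1->G; F-0->H; F-1->I; G-0->B; G-1->J; H-0->H; H-1->K; I-0->H; I-1->L; J-0->M; J-1->J; K-0->H; K-1->F; L-0->L; L-1->L; M-0->M; M-1->N; N-0->M; N-1->L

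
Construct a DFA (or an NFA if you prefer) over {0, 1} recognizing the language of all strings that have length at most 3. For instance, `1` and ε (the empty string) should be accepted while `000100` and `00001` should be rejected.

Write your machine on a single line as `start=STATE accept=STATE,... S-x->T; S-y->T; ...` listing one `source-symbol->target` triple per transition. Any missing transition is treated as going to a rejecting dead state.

start=A; accept=A,B,C,D; A-0->B; A-1->B; B-0->C; B-1->C; C-0->D; C-1->D; D-0->E; D-1->E; E-0->E; E-1->E

We only need to distinguish lengths 0, 1, …, 3, and '>3'. Chain A → B → C → D → E on every symbol, with E looping. Accepting states: {A, B, C, D}.
With 5 states:
       0  1 
>* A   B  B 
 * B   C  C 
 * C   D  D 
 * D   E  E 
   E   E  E 
(> = start, * = accepting)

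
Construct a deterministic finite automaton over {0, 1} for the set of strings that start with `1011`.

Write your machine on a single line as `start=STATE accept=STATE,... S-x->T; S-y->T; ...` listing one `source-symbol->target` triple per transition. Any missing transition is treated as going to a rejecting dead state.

start=S0; accept=S4; S0-0->S5; S0-1->S1; S1-0->S2; S1-1->S5; S2-0->S5; S2-1->S3; S3-0->S5; S3-1->S4; S4-0->S4; S4-1->S4; S5-0->S5; S5-1->S5

Walk along `1011` while the input agrees: from S0 take `1` to S1, and so on. Any deviation drops to the rejecting sink S5. Once S4 is reached the prefix is confirmed and every continuation is accepted.
With 6 states:
        0   1  
>  S0   S5  S1 
   S1   S2  S5 
   S2   S5  S3 
   S3   S5  S4 
 * S4   S4  S4 
   S5   S5  S5 
(> = start, * = accepting)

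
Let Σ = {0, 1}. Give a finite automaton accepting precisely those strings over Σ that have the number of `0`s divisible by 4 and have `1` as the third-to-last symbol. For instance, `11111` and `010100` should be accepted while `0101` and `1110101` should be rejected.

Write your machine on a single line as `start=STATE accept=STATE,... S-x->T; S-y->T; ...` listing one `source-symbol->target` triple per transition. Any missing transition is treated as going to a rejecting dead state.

Handle the two conditions separately and then intersect. The first has 4 states tracking the count of `0`s modulo 4; the second has 15 states tracking the last 3 symbols read. A product state is a pair (one from each), accepting exactly when both do. Minimizing collapses redundant product states.
A 15-state machine:
       0  1 
>  A   B  C 
   B   D  B 
   C   B  E 
   D   F  G 
   E   B  H 
   F   A  I 
   G   J  G 
 * H   B  H 
   I   K  L 
   J   M  I 
   K   B  N 
   L   O  L 
 * M   B  C 
 * N   B  E 
 * O   B  N 
(> = start, * = accepting)

start=A; accept=H,M,N,O; A-0->B; A-1->C; B-0->D; B-1->B; C-0->B; C-1->E; D-0->F; D-1->G; E-0->B; E-1->H; F-0->A; F-1->I; G-0->J; G-1->G; H-0->B; H-1->H; I-0->K; I-1->L; J-0->M; J-1->I; K-0->B; K-1->N; L-0->O; L-1->L; M-0->B; M-1->C; N-0->B; N-1->E; O-0->B; O-1->N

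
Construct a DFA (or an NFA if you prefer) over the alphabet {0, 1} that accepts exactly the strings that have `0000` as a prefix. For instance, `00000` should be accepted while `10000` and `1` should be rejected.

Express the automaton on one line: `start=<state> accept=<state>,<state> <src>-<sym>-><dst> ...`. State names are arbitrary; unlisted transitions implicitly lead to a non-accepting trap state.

start=s0 accept=s4 s0-0->s1 s0-1->s5 s1-0->s2 s1-1->s5 s2-0->s3 s2-1->s5 s3-0->s4 s3-1->s5 s4-0->s4 s4-1->s4 s5-0->s5 s5-1->s5

Check the first 4 symbols one by one: s0 through s3 record how many have matched `0000` so far; any wrong symbol goes to the dead state s5. After all 4 match we enter the accepting sink s4.
6 states suffice.
        0   1  
>  s0   s1  s5 
   s1   s2  s5 
   s2   s3  s5 
   s3   s4  s5 
 * s4   s4  s4 
   s5   s5  s5 
(> = start, * = accepting)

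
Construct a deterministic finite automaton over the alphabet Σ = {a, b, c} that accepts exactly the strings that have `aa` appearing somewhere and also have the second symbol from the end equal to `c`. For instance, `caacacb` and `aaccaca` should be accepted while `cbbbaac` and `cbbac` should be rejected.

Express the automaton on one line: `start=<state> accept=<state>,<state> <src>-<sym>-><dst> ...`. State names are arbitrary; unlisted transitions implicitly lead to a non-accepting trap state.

start=q0 accept=q18,q19,q20 q0-a->q1 q0-b->q2 q0-c->q3 q1-a->q4 q1-b->q5 q1-c->q6 q2-a->q7 q2-b->q8 q2-c->q9 q3-a->q10 q3-b->q11 q3-c->q12 q4-a->q4 q4-b->q13 q4-c->q14 q5-a->q7 q5-b->q8 q5-c->q9 q6-a->q10 q6-b->q11 q6-c->q12 q7-a->q4 q7-b->q5 q7-c->q6 q8-a->q7 q8-b->q8 q8-c->q9 q9-a->q10 q9-b->q11 q9-c->q12 q10-a->q4 q10-b->q5 q10-c->q6 q11-a->q7 q11-b->q8 q11-c->q9 q12-a->q10 q12-b->q11 q12-c->q12 q13-a->q15 q13-b->q16 q13-c->q17 q14-a->q18 q14-b->q19 q14-c->q20 q15-a->q4 q15-b->q13 q15-c->q14 q16-a->q15 q16-b->q16 q16-c->q17 q17-a->q18 q17-b->q19 q17-c->q20 q18-a->q4 q18-b->q13 q18-c->q14 q19-a->q15 q19-b->q16 q19-c->q17 q20-a->q18 q20-b->q19 q20-c->q20

Build one automaton per condition and run them in lockstep. The first has 3 states tracking whether and how much of `aa` has been seen; the second has 13 states tracking the last 2 symbols read. A product state is a pair (one from each), accepting exactly when both do.
With 21 states:
          a    b    c  
>  q0     q1   q2   q3 
   q1     q4   q5   q6 
   q2     q7   q8   q9 
   q3    q10  q11  q12 
   q4     q4  q13  q14 
   q5     q7   q8   q9 
   q6    q10  q11  q12 
   q7     q4   q5   q6 
   q8     q7   q8   q9 
   q9    q10  q11  q12 
   q10    q4   q5   q6 
   q11    q7   q8   q9 
   q12   q10  q11  q12 
   q13   q15  q16  q17 
   q14   q18  q19  q20 
   q15    q4  q13  q14 
   q16   q15  q16  q17 
   q17   q18  q19  q20 
 * q18    q4  q13  q14 
 * q19   q15  q16  q17 
 * q20   q18  q19  q20 
(> = start, * = accepting)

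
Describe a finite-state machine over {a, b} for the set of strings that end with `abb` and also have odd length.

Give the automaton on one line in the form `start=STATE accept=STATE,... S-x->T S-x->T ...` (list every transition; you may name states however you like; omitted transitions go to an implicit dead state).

Build one automaton per condition and run them in lockstep. One (4 states) tracks how much of the suffix `abb` has currently been matched; the other (2 states) tracks the input length modulo 2. Each combined state is a pair, one component from each; accept when both components accept. Minimizing collapses redundant product states.
5 states suffice.
        a   b  
>  S0   S1  S2 
   S1   S0  S3 
   S2   S0  S0 
   S3   S1  S4 
 * S4   S0  S0 
(> = start, * = accepting)

start=S0 accept=S4 S0-a->S1 S0-b->S2 S1-a->S0 S1-b->S3 S2-a->S0 S2-b->S0 S3-a->S1 S3-b->S4 S4-a->S0 S4-b->S0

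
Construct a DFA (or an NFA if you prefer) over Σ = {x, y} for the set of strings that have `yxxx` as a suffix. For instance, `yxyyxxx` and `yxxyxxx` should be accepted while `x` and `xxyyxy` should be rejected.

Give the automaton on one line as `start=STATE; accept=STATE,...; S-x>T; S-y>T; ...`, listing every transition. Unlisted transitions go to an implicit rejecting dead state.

Remember how much of `yxxx` the current input suffix matches. State A means no match yet; B means the last symbol is `y`; C means the last 2 symbols are `yx`; D means the last 3 symbols are `yxx`; E means the last 4 symbols are `yxxx`. Only E accepts. On a mismatch, fall back to the longest proper suffix that is still a prefix of `yxxx`.
       x  y 
>  A   A  B 
   B   C  B 
   C   D  B 
   D   E  B 
 * E   A  B 
(> = start, * = accepting)

start=A; accept=E; A-x>A; A-y>B; B-x>C; B-y>B; C-x>D; C-y>B; D-x>E; D-y>B; E-x>A; E-y>B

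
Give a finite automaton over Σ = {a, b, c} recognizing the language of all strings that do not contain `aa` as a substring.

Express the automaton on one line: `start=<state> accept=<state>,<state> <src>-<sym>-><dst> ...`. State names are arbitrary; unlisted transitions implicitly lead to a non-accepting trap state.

Track partial matches of the forbidden pattern `aa`. State S2 is a dead state reached once `aa` has occurred; every other state accepts. S0 means no part of `aa` is currently matched.
3 states suffice.
        a   b   c  
>* S0   S1  S0  S0 
 * S1   S2  S0  S0 
   S2   S2  S2  S2 
(> = start, * = accepting)

start=S0 accept=S0,S1 S0-a->S1 S0-b->S0 S0-c->S0 S1-a->S2 S1-b->S0 S1-c->S0 S2-a->S2 S2-b->S2 S2-c->S2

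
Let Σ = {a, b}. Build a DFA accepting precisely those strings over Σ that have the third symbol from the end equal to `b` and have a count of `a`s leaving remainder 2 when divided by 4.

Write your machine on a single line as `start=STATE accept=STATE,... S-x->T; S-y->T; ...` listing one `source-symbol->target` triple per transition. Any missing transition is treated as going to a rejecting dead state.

start=S0; accept=S10,S12,S13,S14; S0-a->S1; S0-b->S2; S1-a->S3; S1-b->S4; S2-a->S5; S2-b->S2; S3-a->S6; S3-b->S7; S4-a->S8; S4-b->S9; S5-a->S10; S5-b->S4; S6-a->S0; S6-b->S6; S7-a->S6; S7-b->S11; S8-a->S6; S8-b->S12; S9-a->S13; S9-b->S9; S10-a->S6; S10-b->S7; S11-a->S6; S11-b->S14; S12-a->S6; S12-b->S11; S13-a->S6; S13-b->S12; S14-a->S6; S14-b->S14

Build one automaton per condition and run them in lockstep. The first has 15 states tracking the last 3 symbols read; the second has 4 states tracking the count of `a`s modulo 4. A product state is a pair (one from each), accepting exactly when both do. Equivalent product states are then merged.
15 states suffice.
          a    b  
>  S0     S1   S2 
   S1     S3   S4 
   S2     S5   S2 
   S3     S6   S7 
   S4     S8   S9 
   S5    S10   S4 
   S6     S0   S6 
   S7     S6  S11 
   S8     S6  S12 
   S9    S13   S9 
 * S10    S6   S7 
   S11    S6  S14 
 * S12    S6  S11 
 * S13    S6  S12 
 * S14    S6  S14 
(> = start, * = accepting)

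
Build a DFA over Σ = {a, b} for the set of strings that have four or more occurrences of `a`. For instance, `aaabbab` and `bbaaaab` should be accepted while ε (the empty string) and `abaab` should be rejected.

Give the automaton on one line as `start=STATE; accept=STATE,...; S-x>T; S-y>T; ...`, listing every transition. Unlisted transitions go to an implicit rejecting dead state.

Only the number of `a`s matters, and only up to 5. Make a chain S0 → S1 → S2 → S3 → S4 → S5 advanced by each `a` (with S5 absorbing); every other symbol self-loops. The accepting set is {S4, S5}.
6 states suffice.
        a   b  
>  S0   S1  S0 
   S1   S2  S1 
   S2   S3  S2 
   S3   S4  S3 
 * S4   S5  S4 
 * S5   S5  S5 
(> = start, * = accepting)

start=S0; accept=S4,S5; S0-a>S1; S0-b>S0; S1-a>S2; S1-b>S1; S2-a>S3; S2-b>S2; S3-a>S4; S3-b>S3; S4-a>S5; S4-b>S4; S5-a>S5; S5-b>S5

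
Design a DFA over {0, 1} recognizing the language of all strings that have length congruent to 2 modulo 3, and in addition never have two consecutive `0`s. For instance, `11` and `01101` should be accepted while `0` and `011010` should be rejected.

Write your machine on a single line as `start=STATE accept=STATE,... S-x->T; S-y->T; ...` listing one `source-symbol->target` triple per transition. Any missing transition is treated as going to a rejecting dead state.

start=q0; accept=q4,q5; q0-0->q1; q0-1->q2; q1-0->q3; q1-1->q4; q2-0->q5; q2-1->q4; q3-0->q3; q3-1->q3; q4-0->q6; q4-1->q0; q5-0->q3; q5-1->q0; q6-0->q3; q6-1->q2

Build one automaton per condition and run them in lockstep. One (3 states) tracks the input length modulo 3; the other (3 states) tracks partial matches of the forbidden pattern `00`. Each combined state is a pair, one component from each; accept when both components accept. After merging equivalent states the machine shrinks.
7 states suffice.
        0   1  
>  q0   q1  q2 
   q1   q3  q4 
   q2   q5  q4 
   q3   q3  q3 
 * q4   q6  q0 
 * q5   q3  q0 
   q6   q3  q2 
(> = start, * = accepting)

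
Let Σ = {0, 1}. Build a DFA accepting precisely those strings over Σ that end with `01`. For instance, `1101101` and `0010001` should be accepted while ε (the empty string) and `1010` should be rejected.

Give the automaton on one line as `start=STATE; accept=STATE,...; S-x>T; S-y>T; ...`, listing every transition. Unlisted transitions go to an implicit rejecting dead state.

start=S0; accept=S2; S0-0>S1; S0-1>S0; S1-0>S1; S1-1>S2; S2-0>S1; S2-1>S0

Let each state record the length of the longest suffix of the input read so far that is also a prefix of `01`. S1 means the last symbol is `0`; S2 means the last 2 symbols are `01`. Accept only at S2, where the string currently ends in `01`.
        0   1  
>  S0   S1  S0 
   S1   S1  S2 
 * S2   S1  S0 
(> = start, * = accepting)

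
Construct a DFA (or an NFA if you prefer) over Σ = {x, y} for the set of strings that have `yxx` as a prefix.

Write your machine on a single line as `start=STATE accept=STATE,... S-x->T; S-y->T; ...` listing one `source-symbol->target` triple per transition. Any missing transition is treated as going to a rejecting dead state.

Walk along `yxx` while the input agrees: from A take `y` to B, and so on. Any deviation drops to the rejecting sink E. Once D is reached the prefix is confirmed and every continuation is accepted.
With 5 states:
       x  y 
>  A   E  B 
   B   C  E 
   C   D  E 
 * D   D  D 
   E   E  E 
(> = start, * = accepting)

start=A; accept=D; A-x->E; A-y->B; B-x->C; B-y->E; C-x->D; C-y->E; D-x->D; D-y->D; E-x->E; E-y->E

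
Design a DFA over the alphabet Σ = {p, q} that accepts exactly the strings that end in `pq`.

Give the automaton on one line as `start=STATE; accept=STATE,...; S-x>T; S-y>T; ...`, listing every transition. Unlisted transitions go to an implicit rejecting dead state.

Remember how much of `pq` the current input suffix matches. State s0 means no match yet; s1 means the last symbol is `p`; s2 means the last 2 symbols are `pq`. Only s2 accepts. On a mismatch, fall back to the longest proper suffix that is still a prefix of `pq`.
3 states suffice.
        p   q  
>  s0   s1  s0 
   s1   s1  s2 
 * s2   s1  s0 
(> = start, * = accepting)

start=s0; accept=s2; s0-p>s1; s0-q>s0; s1-p>s1; s1-q>s2; s2-p>s1; s2-q>s0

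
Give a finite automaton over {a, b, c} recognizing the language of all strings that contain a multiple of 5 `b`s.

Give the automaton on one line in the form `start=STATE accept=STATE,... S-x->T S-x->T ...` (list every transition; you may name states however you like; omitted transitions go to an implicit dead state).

start=q0 accept=q0 q0-a->q0 q0-b->q1 q0-c->q0 q1-a->q1 q1-b->q2 q1-c->q1 q2-a->q2 q2-b->q3 q2-c->q2 q3-a->q3 q3-b->q4 q3-c->q3 q4-a->q4 q4-b->q0 q4-c->q4

Keep the running count of `b`s modulo 5: each `b` advances along the cycle q0 → q1 → q2 → q3 → q4 → q0 while other symbols loop. Accept at q0.
5 states suffice.
        a   b   c  
>* q0   q0  q1  q0 
   q1   q1  q2  q1 
   q2   q2  q3  q2 
   q3   q3  q4  q3 
   q4   q4  q0  q4 
(> = start, * = accepting)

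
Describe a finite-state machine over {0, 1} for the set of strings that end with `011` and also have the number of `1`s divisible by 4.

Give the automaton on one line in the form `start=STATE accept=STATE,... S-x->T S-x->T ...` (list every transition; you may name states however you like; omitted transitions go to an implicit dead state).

start=q0 accept=q13 q0-0->q1 q0-1->q2 q1-0->q1 q1-1->q3 q2-0->q4 q2-1->q5 q3-0->q4 q3-1->q6 q4-0->q4 q4-1->q7 q5-0->q8 q5-1->q9 q6-0->q8 q6-1->q9 q7-0->q8 q7-1->q10 q8-0->q8 q8-1->q11 q9-0->q12 q9-1->q0 q10-0->q12 q10-1->q0 q11-0->q12 q11-1->q13 q12-0->q12 q12-1->q14 q13-0->q1 q13-1->q2 q14-0->q1 q14-1->q15 q15-0->q4 q15-1->q5

Handle the two conditions separately and then intersect. The first has 4 states tracking how much of the suffix `011` has currently been matched; the second has 4 states tracking the count of `1`s modulo 4. A product state is a pair (one from each), accepting exactly when both do.
16 states suffice.
          0    1  
>  q0     q1   q2 
   q1     q1   q3 
   q2     q4   q5 
   q3     q4   q6 
   q4     q4   q7 
   q5     q8   q9 
   q6     q8   q9 
   q7     q8  q10 
   q8     q8  q11 
   q9    q12   q0 
   q10   q12   q0 
   q11   q12  q13 
   q12   q12  q14 
 * q13    q1   q2 
   q14    q1  q15 
   q15    q4   q5 
(> = start, * = accepting)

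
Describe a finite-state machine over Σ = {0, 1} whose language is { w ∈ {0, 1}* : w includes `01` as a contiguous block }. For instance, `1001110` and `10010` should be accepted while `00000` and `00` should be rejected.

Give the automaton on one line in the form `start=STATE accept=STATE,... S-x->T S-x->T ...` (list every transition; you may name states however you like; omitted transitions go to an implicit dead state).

States s0..s1 record the length of the longest prefix of `01` that matches the current input suffix. Reaching s2 means `01` has been seen, and we stay there forever. Accept from s2.
        0   1  
>  s0   s1  s0 
   s1   s1  s2 
 * s2   s2  s2 
(> = start, * = accepting)

start=s0 accept=s2 s0-0->s1 s0-1->s0 s1-0->s1 s1-1->s2 s2-0->s2 s2-1->s2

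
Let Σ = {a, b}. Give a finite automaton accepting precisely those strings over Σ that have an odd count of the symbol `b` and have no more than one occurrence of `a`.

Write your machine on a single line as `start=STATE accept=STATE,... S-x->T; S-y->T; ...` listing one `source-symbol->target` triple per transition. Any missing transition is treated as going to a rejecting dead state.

Run two small machines in parallel and take their product. The first has 2 states tracking the count of `b`s modulo 2; the second has 3 states tracking the count of `a`s, saturating at 2. A product state is a pair (one from each), accepting exactly when both do.
With 6 states:
        a   b  
>  q0   q1  q2 
   q1   q3  q4 
 * q2   q4  q0 
   q3   q3  q5 
 * q4   q5  q1 
   q5   q5  q3 
(> = start, * = accepting)

start=q0; accept=q2,q4; q0-a->q1; q0-b->q2; q1-a->q3; q1-b->q4; q2-a->q4; q2-b->q0; q3-a->q3; q3-b->q5; q4-a->q5; q4-b->q1; q5-a->q5; q5-b->q3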